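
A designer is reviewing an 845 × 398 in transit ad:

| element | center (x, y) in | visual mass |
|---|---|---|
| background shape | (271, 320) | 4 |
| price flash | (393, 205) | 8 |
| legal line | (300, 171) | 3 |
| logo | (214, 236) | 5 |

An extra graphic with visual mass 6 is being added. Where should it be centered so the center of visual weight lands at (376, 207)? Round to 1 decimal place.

(596.3, 128.2)

With the extra graphic, Σw becomes 4 + 8 + 3 + 5 + 6 = 26.
Along x: (6198 + 6·x) / 26 = 376 (existing moment 4·271 + 8·393 + 3·300 + 5·214 = 6198) ⇒ x = (9776 − 6198) / 6 ≈ 596.33.
Along y: (4613 + 6·y) / 26 = 207 (existing moment 4·320 + 8·205 + 3·171 + 5·236 = 4613) ⇒ y = (5382 − 4613) / 6 ≈ 128.17.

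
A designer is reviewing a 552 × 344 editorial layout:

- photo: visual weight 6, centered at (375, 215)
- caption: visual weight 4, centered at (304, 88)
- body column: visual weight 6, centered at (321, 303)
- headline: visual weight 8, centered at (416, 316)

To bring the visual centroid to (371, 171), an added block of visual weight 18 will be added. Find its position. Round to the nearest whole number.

(381, 66)

New total weight: (6 + 4 + 6 + 8) + 18 = 42.
Along x: (8720 + 18·x) / 42 = 371 (existing moment 6·375 + 4·304 + 6·321 + 8·416 = 8720) ⇒ x = (15582 − 8720) / 18 ≈ 381.22.
Along y: (5988 + 18·y) / 42 = 171 (existing moment 6·215 + 4·88 + 6·303 + 8·316 = 5988) ⇒ y = (7182 − 5988) / 18 ≈ 66.33.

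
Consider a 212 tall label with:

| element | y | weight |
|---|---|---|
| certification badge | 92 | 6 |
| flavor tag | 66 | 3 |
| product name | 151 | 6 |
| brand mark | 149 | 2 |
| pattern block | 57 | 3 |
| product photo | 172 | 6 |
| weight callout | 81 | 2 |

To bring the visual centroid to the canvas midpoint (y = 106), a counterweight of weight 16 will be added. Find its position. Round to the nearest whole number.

y ≈ 84

New total weight: (6 + 3 + 6 + 2 + 3 + 6 + 2) + 16 = 44.
Along y: (3319 + 16·y) / 44 = 106 (existing moment 6·92 + 3·66 + 6·151 + 2·149 + 3·57 + 6·172 + 2·81 = 3319) ⇒ y = (4664 − 3319) / 16 ≈ 84.06.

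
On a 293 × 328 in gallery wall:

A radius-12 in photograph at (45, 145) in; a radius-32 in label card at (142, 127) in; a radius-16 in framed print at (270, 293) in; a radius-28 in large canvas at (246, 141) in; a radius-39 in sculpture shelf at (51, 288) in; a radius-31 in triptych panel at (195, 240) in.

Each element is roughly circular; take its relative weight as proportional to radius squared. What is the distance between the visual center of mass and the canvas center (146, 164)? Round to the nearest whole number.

≈ 50 in

r² weights: photograph 12² = 144, label card 32² = 1024, framed print 16² = 256, large canvas 28² = 784, sculpture shelf 39² = 1521, triptych panel 31² = 961. Total = 4690.
Σw·x = 678838; x̄ = 678838/4690 ≈ 144.74.
y: moment 1005168 / weight 4690 ≈ 214.32
Offset from (146, 164): Δx ≈ -1.26, Δy ≈ 50.32; distance = √(Δx² + Δy²) ≈ 50.34.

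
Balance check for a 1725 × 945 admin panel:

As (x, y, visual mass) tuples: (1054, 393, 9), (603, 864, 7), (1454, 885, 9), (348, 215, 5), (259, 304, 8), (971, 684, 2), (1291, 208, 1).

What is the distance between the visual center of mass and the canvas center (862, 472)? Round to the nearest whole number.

≈ 88

Σw = 9 + 7 + 9 + 5 + 8 + 2 + 1 = 41.
x: moment 33838 / weight 41 ≈ 825.32
Σw·y = 22633; ȳ = 22633/41 ≈ 552.02.
Offset from (862, 472): Δx ≈ -36.68, Δy ≈ 80.02; distance = √(Δx² + Δy²) ≈ 88.03.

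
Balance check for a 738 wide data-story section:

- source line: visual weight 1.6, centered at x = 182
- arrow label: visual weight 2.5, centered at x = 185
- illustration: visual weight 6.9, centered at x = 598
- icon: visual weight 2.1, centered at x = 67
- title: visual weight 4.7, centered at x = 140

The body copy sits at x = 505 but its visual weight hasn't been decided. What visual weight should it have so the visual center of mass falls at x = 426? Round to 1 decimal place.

Fixed elements: Σw = 1.6 + 2.5 + 6.9 + 2.1 + 4.7 = 17.8, Σw·x = 1.6·182 + 2.5·185 + 6.9·598 + 2.1·67 + 4.7·140 = 5678.6.
For the centroid to hit 426: (5678.6 + w·505) / (17.8 + w) = 426.
Rearranging, w·(505 − 426) = 426·17.8 − 5678.6 = 1904.2, so w ≈ 1904.2/79 = 24.10.

w ≈ 24.1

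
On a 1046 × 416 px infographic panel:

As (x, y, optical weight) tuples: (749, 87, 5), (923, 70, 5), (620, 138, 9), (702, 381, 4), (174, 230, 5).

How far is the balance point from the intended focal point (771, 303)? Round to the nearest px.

Total weight = 5 + 5 + 9 + 4 + 5 = 28.
x-moment: 5·749 + 5·923 + 9·620 + 4·702 + 5·174 = 17618; centroid 17618/28 ≈ 629.21.
y-moment: 5·87 + 5·70 + 9·138 + 4·381 + 5·230 = 4701; centroid 4701/28 ≈ 167.89.
From (771, 303): dx = -141.79, dy = -135.11, so the distance is √(dx²+dy²) ≈ 195.85.

≈ 196 px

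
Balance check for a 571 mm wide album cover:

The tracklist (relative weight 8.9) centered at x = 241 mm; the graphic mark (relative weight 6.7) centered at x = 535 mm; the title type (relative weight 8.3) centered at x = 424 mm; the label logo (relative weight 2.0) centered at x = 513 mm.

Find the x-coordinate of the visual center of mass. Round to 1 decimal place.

Weights sum to 8.9 + 6.7 + 8.3 + 2.0 = 25.9.
x: (8.9·241 + 6.7·535 + 8.3·424 + 2.0·513) / 25.9 = 10274.6 / 25.9 ≈ 396.70

x ≈ 396.7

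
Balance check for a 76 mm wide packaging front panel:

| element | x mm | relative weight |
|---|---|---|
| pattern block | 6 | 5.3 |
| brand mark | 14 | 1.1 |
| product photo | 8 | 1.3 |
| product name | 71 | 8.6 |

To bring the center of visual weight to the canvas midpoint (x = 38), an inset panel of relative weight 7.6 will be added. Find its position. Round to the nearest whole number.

x ≈ 32

After adding the inset panel, total weight = 5.3 + 1.1 + 1.3 + 8.6 + 7.6 = 23.9.
x: target moment 23.9×38 = 908.2; current 5.3·6 + 1.1·14 + 1.3·8 + 8.6·71 = 668.2; the inset panel supplies 240.0, so x = 240.0/7.6 ≈ 31.58.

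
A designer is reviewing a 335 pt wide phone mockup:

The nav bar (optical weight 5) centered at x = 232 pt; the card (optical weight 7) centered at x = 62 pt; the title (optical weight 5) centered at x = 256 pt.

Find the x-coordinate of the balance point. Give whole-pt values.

x ≈ 169

Σw = 5 + 7 + 5 = 17.
x-moment: 5·232 + 7·62 + 5·256 = 2874; centroid 2874/17 ≈ 169.06.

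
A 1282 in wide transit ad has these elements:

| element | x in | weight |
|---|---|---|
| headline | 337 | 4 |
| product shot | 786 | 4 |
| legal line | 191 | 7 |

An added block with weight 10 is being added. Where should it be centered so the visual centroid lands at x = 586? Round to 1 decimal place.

After adding the added block, total weight = 4 + 4 + 7 + 10 = 25.
x: need Σw·x = 25·586 = 14650. Existing = 4·337 + 4·786 + 7·191 = 5829. Remainder 8821 / 10 ≈ 882.10.

x ≈ 882.1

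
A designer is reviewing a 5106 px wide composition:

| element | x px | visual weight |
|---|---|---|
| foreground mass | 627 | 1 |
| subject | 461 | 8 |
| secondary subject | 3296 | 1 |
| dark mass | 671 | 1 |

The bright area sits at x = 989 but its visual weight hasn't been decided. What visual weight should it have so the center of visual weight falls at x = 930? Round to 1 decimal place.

Fixed elements: Σw = 1 + 8 + 1 + 1 = 11, Σw·x = 1·627 + 8·461 + 1·3296 + 1·671 = 8282.
Set Σw·x/Σw = 930: (8282 + 989w) = 930·(11 + w).
Solving: w = (930·11 − 8282) / (989 − 930) = 1948 / 59 ≈ 33.02.

w ≈ 33.0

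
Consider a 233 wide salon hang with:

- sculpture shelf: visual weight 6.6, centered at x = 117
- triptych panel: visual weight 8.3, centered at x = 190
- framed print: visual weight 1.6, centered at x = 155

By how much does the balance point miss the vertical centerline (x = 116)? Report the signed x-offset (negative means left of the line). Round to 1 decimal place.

Σw = 6.6 + 8.3 + 1.6 = 16.5.
Σw·x = 6.6·117 + 8.3·190 + 1.6·155 = 2597.2, so x̄ = 2597.2/16.5 ≈ 157.41.
Difference: 157.41 − 116 ≈ 41.41.

≈ 41.4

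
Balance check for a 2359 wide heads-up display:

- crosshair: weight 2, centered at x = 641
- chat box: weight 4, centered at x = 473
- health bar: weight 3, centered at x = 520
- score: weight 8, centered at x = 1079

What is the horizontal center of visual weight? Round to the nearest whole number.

x ≈ 786

Weights sum to 2 + 4 + 3 + 8 = 17.
x-moment: 2·641 + 4·473 + 3·520 + 8·1079 = 13366; centroid 13366/17 ≈ 786.24.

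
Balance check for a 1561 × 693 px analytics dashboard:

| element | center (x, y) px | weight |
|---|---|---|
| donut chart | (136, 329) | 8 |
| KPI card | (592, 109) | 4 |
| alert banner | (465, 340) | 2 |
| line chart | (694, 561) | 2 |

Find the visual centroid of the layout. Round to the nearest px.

Σw = 8 + 4 + 2 + 2 = 16.
x: (8·136 + 4·592 + 2·465 + 2·694) / 16 = 5774 / 16 ≈ 360.88
y: (8·329 + 4·109 + 2·340 + 2·561) / 16 = 4870 / 16 ≈ 304.38

(361, 304)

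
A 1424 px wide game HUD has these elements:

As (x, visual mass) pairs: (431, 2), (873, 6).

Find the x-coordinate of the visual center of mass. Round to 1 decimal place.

Weights sum to 2 + 6 = 8.
x-moment: 2·431 + 6·873 = 6100; centroid 6100/8 ≈ 762.50.

x ≈ 762.5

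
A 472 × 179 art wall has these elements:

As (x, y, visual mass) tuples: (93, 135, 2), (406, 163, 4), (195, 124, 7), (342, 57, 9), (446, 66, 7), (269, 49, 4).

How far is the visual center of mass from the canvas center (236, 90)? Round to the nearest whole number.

Weights sum to 2 + 4 + 7 + 9 + 7 + 4 = 33.
x-moment: 2·93 + 4·406 + 7·195 + 9·342 + 7·446 + 4·269 = 10451; centroid 10451/33 ≈ 316.70.
y-moment: 2·135 + 4·163 + 7·124 + 9·57 + 7·66 + 4·49 = 2961; centroid 2961/33 ≈ 89.73.
Offset from (236, 90): Δx ≈ 80.70, Δy ≈ -0.27; distance = √(Δx² + Δy²) ≈ 80.70.

≈ 81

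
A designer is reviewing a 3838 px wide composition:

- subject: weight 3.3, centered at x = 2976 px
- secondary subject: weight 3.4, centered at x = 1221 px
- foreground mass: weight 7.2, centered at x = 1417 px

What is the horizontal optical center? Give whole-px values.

x ≈ 1739

Total weight = 3.3 + 3.4 + 7.2 = 13.9.
Σw·x = 3.3·2976 + 3.4·1221 + 7.2·1417 = 24174.6, so x̄ = 24174.6/13.9 ≈ 1739.18.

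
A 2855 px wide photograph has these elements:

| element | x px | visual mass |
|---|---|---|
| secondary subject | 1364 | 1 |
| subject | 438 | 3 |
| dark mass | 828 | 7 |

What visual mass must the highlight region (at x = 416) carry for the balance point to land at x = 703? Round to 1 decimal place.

w ≈ 2.6

Fixed elements: Σw = 1 + 3 + 7 = 11, Σw·x = 1·1364 + 3·438 + 7·828 = 8474.
Set Σw·x/Σw = 703: (8474 + 416w) = 703·(11 + w).
So w = (703·11 − 8474)/(416 − 703) = -741/-287 ≈ 2.58.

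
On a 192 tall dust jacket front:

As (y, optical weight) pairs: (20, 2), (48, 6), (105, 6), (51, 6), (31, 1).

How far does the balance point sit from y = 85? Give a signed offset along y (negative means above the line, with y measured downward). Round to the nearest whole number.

Total weight = 2 + 6 + 6 + 6 + 1 = 21.
y: (2·20 + 6·48 + 6·105 + 6·51 + 1·31) / 21 = 1295 / 21 ≈ 61.67
Difference: 61.67 − 85 ≈ -23.33.

≈ -23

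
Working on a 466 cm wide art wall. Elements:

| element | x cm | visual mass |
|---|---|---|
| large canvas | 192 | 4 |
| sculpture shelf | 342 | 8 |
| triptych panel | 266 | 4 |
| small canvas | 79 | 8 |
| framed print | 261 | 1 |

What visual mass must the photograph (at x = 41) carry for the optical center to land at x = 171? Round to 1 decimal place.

Fixed elements: Σw = 4 + 8 + 4 + 8 + 1 = 25, Σw·x = 4·192 + 8·342 + 4·266 + 8·79 + 1·261 = 5461.
For the centroid to hit 171: (5461 + w·41) / (25 + w) = 171.
Solving: w = (171·25 − 5461) / (41 − 171) = -1186 / -130 ≈ 9.12.

w ≈ 9.1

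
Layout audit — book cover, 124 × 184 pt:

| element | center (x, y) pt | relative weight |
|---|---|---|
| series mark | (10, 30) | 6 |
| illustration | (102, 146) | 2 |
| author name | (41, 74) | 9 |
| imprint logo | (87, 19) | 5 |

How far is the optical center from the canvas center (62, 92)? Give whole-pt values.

≈ 38 pt

Weights sum to 6 + 2 + 9 + 5 = 22.
x-moment: 6·10 + 2·102 + 9·41 + 5·87 = 1068; centroid 1068/22 ≈ 48.55.
y-moment: 6·30 + 2·146 + 9·74 + 5·19 = 1233; centroid 1233/22 ≈ 56.05.
Offset from (62, 92): Δx ≈ -13.45, Δy ≈ -35.95; distance = √(Δx² + Δy²) ≈ 38.39.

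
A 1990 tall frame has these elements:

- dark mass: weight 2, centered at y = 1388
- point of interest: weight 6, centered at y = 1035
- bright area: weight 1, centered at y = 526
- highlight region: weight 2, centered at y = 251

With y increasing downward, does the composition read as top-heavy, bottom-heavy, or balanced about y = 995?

top-heavy

Weights sum to 2 + 6 + 1 + 2 = 11.
y-moment: 2·1388 + 6·1035 + 1·526 + 2·251 = 10014; centroid 10014/11 ≈ 910.36.
Since 910.4 is above (smaller y than) 995, the composition reads top-heavy.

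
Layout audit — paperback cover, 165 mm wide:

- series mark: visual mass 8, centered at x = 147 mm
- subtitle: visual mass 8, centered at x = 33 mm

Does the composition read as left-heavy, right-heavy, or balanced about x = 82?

right-heavy

Total weight = 8 + 8 = 16.
Σw·x = 8·147 + 8·33 = 1440, so x̄ = 1440/16 ≈ 90.00.
Since 90.0 is right of 82, the composition reads right-heavy.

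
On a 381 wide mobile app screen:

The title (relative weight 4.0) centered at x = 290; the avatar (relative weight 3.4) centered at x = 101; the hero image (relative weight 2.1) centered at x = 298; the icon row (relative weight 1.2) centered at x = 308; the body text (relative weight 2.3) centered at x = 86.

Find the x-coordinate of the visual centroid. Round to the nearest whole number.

Σw = 4.0 + 3.4 + 2.1 + 1.2 + 2.3 = 13.0.
Σw·x = 4.0·290 + 3.4·101 + 2.1·298 + 1.2·308 + 2.3·86 = 2696.6, so x̄ = 2696.6/13.0 ≈ 207.43.

x ≈ 207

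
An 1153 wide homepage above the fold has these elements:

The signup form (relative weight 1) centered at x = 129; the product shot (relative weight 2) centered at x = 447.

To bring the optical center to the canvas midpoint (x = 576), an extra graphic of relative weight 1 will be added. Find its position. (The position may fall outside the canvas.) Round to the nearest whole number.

After adding the extra graphic, total weight = 1 + 2 + 1 = 4.
Along x: (1023 + 1·x) / 4 = 576 (existing moment 1·129 + 2·447 = 1023) ⇒ x = (2304 − 1023) / 1 ≈ 1281.00.

x ≈ 1281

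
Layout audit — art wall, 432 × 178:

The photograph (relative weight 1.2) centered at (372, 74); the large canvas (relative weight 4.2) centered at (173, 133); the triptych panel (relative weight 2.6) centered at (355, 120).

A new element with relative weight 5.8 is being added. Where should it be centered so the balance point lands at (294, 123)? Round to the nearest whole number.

(338, 127)

With the new element, Σw becomes 1.2 + 4.2 + 2.6 + 5.8 = 13.8.
x: need Σw·x = 13.8·294 = 4057.2. Existing = 1.2·372 + 4.2·173 + 2.6·355 = 2096.0. Remainder 1961.2 / 5.8 ≈ 338.14.
y: need Σw·y = 13.8·123 = 1697.4. Existing = 1.2·74 + 4.2·133 + 2.6·120 = 959.4. Remainder 738.0 / 5.8 ≈ 127.24.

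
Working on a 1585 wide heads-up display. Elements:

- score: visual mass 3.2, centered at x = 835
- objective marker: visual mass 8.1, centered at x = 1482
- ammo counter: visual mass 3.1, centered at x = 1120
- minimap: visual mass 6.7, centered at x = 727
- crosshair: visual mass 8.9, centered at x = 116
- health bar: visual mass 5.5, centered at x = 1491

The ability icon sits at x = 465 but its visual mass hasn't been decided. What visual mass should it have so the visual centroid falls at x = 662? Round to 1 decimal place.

w ≈ 44.4

Fixed elements: Σw = 3.2 + 8.1 + 3.1 + 6.7 + 8.9 + 5.5 = 35.5, Σw·x = 3.2·835 + 8.1·1482 + 3.1·1120 + 6.7·727 + 8.9·116 + 5.5·1491 = 32252.0.
Balance at x = 662 requires (32252.0 + w·465) / (35.5 + w) = 662.
So w = (662·35.5 − 32252.0)/(465 − 662) = -8751.0/-197 ≈ 44.42.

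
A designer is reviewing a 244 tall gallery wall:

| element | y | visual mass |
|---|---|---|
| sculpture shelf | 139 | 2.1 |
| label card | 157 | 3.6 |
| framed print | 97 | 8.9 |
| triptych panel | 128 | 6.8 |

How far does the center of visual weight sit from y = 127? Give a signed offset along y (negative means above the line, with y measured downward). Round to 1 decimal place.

≈ -5.9

Weights sum to 2.1 + 3.6 + 8.9 + 6.8 = 21.4.
Σw·y = 2.1·139 + 3.6·157 + 8.9·97 + 6.8·128 = 2590.8, so ȳ = 2590.8/21.4 ≈ 121.07.
Difference: 121.07 − 127 ≈ -5.93.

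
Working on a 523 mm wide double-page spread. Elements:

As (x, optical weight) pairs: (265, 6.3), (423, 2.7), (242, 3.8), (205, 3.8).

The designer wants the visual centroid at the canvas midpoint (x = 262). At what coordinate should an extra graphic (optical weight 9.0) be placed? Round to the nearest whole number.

x ≈ 244

After adding the extra graphic, total weight = 6.3 + 2.7 + 3.8 + 3.8 + 9.0 = 25.6.
x: target moment 25.6×262 = 6707.2; current 6.3·265 + 2.7·423 + 3.8·242 + 3.8·205 = 4510.2; the extra graphic supplies 2197.0, so x = 2197.0/9.0 ≈ 244.11.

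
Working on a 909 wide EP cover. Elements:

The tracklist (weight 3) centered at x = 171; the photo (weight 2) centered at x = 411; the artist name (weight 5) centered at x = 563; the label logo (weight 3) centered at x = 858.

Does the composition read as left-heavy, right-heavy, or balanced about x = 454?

right-heavy

Σw = 3 + 2 + 5 + 3 = 13.
x: (3·171 + 2·411 + 5·563 + 3·858) / 13 = 6724 / 13 ≈ 517.23
517.2 vs midline 454 → right-heavy.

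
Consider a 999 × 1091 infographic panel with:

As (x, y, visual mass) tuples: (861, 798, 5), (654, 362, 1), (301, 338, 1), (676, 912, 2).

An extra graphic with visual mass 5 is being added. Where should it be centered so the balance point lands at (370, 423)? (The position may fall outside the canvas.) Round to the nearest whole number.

After adding the extra graphic, total weight = 5 + 1 + 1 + 2 + 5 = 14.
x: target moment 14×370 = 5180; current 5·861 + 1·654 + 1·301 + 2·676 = 6612; the extra graphic supplies -1432, so x = -1432/5 ≈ -286.40.
y: target moment 14×423 = 5922; current 5·798 + 1·362 + 1·338 + 2·912 = 6514; the extra graphic supplies -592, so y = -592/5 ≈ -118.40.

(-286, -118)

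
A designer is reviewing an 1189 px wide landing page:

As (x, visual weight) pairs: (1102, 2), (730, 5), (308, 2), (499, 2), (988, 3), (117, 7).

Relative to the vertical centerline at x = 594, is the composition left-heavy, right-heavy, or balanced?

left-heavy

Weights sum to 2 + 5 + 2 + 2 + 3 + 7 = 21.
Σw·x = 11251; x̄ = 11251/21 ≈ 535.76.
535.8 vs midline 594 → left-heavy.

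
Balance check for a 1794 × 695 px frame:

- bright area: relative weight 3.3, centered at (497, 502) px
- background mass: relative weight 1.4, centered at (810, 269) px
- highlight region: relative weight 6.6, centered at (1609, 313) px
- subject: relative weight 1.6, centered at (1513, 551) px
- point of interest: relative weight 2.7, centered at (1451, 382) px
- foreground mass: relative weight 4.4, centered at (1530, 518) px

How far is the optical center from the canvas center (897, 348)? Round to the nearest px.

Weights sum to 3.3 + 1.4 + 6.6 + 1.6 + 2.7 + 4.4 = 20.0.
x-moment: 3.3·497 + 1.4·810 + 6.6·1609 + 1.6·1513 + 2.7·1451 + 4.4·1530 = 26464.0; centroid 26464.0/20.0 ≈ 1323.20.
y-moment: 3.3·502 + 1.4·269 + 6.6·313 + 1.6·551 + 2.7·382 + 4.4·518 = 8291.2; centroid 8291.2/20.0 ≈ 414.56.
From (897, 348): dx = 426.20, dy = 66.56, so the distance is √(dx²+dy²) ≈ 431.37.

≈ 431 px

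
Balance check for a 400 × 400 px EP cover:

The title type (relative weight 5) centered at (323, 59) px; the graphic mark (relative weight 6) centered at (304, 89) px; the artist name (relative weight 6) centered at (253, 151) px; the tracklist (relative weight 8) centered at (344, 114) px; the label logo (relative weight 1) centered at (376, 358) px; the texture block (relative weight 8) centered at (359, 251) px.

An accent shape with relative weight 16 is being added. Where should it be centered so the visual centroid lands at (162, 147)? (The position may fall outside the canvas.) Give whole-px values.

New total weight: (5 + 6 + 6 + 8 + 1 + 8) + 16 = 50.
Along x: (10957 + 16·x) / 50 = 162 (existing moment 5·323 + 6·304 + 6·253 + 8·344 + 1·376 + 8·359 = 10957) ⇒ x = (8100 − 10957) / 16 ≈ -178.56.
Along y: (5013 + 16·y) / 50 = 147 (existing moment 5·59 + 6·89 + 6·151 + 8·114 + 1·358 + 8·251 = 5013) ⇒ y = (7350 − 5013) / 16 ≈ 146.06.

(-179, 146)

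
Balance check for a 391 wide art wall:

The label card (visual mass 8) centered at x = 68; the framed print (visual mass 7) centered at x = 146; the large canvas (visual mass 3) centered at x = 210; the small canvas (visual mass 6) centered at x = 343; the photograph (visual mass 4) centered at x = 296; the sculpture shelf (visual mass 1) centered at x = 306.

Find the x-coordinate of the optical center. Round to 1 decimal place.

Σw = 8 + 7 + 3 + 6 + 4 + 1 = 29.
Σw·x = 8·68 + 7·146 + 3·210 + 6·343 + 4·296 + 1·306 = 5744, so x̄ = 5744/29 ≈ 198.07.

x ≈ 198.1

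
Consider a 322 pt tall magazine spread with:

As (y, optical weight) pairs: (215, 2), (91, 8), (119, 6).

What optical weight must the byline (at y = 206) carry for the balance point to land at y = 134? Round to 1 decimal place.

Existing Σw = 16 (2 + 8 + 6); existing moment 2·215 + 8·91 + 6·119 = 1872.
For the centroid to hit 134: (1872 + w·206) / (16 + w) = 134.
So w = (134·16 − 1872)/(206 − 134) = 272/72 ≈ 3.78.

w ≈ 3.8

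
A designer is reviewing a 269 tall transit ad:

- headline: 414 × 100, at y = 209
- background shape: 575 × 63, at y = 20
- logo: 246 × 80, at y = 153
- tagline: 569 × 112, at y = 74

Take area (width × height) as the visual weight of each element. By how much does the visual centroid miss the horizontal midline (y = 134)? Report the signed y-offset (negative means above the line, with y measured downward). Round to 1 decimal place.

Areas → weights: headline 414·100 = 41400, background shape 575·63 = 36225, logo 246·80 = 19680, tagline 569·112 = 63728; Σw = 161033.
Σw·y = 41400·209 + 36225·20 + 19680·153 + 63728·74 = 17104012, so ȳ = 17104012/161033 ≈ 106.21.
Difference: 106.21 − 134 ≈ -27.79.

≈ -27.8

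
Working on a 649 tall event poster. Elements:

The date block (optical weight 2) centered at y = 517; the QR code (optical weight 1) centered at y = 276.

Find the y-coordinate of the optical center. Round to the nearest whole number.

Total weight = 2 + 1 = 3.
y: (2·517 + 1·276) / 3 = 1310 / 3 ≈ 436.67

y ≈ 437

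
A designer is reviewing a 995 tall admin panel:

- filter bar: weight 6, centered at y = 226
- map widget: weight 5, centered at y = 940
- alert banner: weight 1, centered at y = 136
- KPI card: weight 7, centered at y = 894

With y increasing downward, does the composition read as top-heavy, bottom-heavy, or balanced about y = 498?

bottom-heavy

Total weight = 6 + 5 + 1 + 7 = 19.
y-moment: 6·226 + 5·940 + 1·136 + 7·894 = 12450; centroid 12450/19 ≈ 655.26.
Since 655.3 is below (larger y than) 498, the composition reads bottom-heavy.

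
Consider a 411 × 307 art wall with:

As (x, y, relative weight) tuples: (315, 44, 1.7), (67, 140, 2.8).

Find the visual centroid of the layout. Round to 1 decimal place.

Σw = 1.7 + 2.8 = 4.5.
x-moment: 1.7·315 + 2.8·67 = 723.1; centroid 723.1/4.5 ≈ 160.69.
y-moment: 1.7·44 + 2.8·140 = 466.8; centroid 466.8/4.5 ≈ 103.73.

(160.7, 103.7)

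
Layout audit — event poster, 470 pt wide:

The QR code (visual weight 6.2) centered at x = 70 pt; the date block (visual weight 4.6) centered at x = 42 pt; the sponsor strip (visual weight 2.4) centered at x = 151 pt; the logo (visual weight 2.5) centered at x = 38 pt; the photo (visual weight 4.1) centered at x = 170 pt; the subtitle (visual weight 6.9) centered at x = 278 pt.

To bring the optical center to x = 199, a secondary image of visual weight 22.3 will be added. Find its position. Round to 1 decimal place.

After adding the secondary image, total weight = 6.2 + 4.6 + 2.4 + 2.5 + 4.1 + 6.9 + 22.3 = 49.0.
x: need Σw·x = 49.0·199 = 9751.0. Existing = 6.2·70 + 4.6·42 + 2.4·151 + 2.5·38 + 4.1·170 + 6.9·278 = 3699.8. Remainder 6051.2 / 22.3 ≈ 271.35.

x ≈ 271.4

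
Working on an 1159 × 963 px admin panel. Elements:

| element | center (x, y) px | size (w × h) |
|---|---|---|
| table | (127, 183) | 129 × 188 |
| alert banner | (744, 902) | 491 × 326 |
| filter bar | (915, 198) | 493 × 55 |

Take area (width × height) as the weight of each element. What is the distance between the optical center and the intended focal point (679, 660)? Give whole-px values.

≈ 71 px

Areas → weights: table 129·188 = 24252, alert banner 491·326 = 160066, filter bar 493·55 = 27115; Σw = 211433.
x: (24252·127 + 160066·744 + 27115·915) / 211433 = 146979333 / 211433 ≈ 695.16
y: (24252·183 + 160066·902 + 27115·198) / 211433 = 154186418 / 211433 ≈ 729.24
Offset from (679, 660): Δx ≈ 16.16, Δy ≈ 69.24; distance = √(Δx² + Δy²) ≈ 71.11.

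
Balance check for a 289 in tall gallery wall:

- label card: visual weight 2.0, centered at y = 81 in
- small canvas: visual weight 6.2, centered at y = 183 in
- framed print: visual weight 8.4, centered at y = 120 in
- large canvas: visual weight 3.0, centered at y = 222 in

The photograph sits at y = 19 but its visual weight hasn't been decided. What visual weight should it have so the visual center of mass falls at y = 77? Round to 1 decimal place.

Fixed elements: Σw = 2.0 + 6.2 + 8.4 + 3.0 = 19.6, Σw·y = 2.0·81 + 6.2·183 + 8.4·120 + 3.0·222 = 2970.6.
For the centroid to hit 77: (2970.6 + w·19) / (19.6 + w) = 77.
Solving: w = (77·19.6 − 2970.6) / (19 − 77) = -1461.4 / -58 ≈ 25.20.

w ≈ 25.2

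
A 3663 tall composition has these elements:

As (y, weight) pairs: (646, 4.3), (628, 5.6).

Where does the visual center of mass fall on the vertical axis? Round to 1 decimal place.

Σw = 4.3 + 5.6 = 9.9.
y-moment: 4.3·646 + 5.6·628 = 6294.6; centroid 6294.6/9.9 ≈ 635.82.

y ≈ 635.8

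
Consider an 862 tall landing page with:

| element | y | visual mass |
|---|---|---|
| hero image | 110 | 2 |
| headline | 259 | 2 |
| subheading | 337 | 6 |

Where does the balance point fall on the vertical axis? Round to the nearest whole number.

y ≈ 276

Total weight = 2 + 2 + 6 = 10.
Σw·y = 2·110 + 2·259 + 6·337 = 2760, so ȳ = 2760/10 ≈ 276.00.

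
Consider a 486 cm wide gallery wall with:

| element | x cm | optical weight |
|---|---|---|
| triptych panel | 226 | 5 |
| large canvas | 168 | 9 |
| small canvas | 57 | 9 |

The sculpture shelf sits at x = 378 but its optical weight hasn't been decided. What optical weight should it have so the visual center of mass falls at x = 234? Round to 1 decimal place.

w ≈ 15.5

Known weights sum to 5 + 9 + 9 = 23; their moment is 5·226 + 9·168 + 9·57 = 3155.
For the centroid to hit 234: (3155 + w·378) / (23 + w) = 234.
So w = (234·23 − 3155)/(378 − 234) = 2227/144 ≈ 15.47.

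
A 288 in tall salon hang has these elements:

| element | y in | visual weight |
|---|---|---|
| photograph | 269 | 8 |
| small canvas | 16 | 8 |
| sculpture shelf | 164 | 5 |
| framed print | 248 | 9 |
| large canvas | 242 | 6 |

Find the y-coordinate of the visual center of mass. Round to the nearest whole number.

Weights sum to 8 + 8 + 5 + 9 + 6 = 36.
Σw·y = 8·269 + 8·16 + 5·164 + 9·248 + 6·242 = 6784, so ȳ = 6784/36 ≈ 188.44.

y ≈ 188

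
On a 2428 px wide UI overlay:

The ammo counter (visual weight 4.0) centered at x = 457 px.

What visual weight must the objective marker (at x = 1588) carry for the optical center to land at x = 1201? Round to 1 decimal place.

The single fixed element contributes weight 4.0, moment 4.0·457 = 1828.0.
Balance at x = 1201 requires (1828.0 + w·1588) / (4.0 + w) = 1201.
Solving: w = (1201·4.0 − 1828.0) / (1588 − 1201) = 2976.0 / 387 ≈ 7.69.

w ≈ 7.7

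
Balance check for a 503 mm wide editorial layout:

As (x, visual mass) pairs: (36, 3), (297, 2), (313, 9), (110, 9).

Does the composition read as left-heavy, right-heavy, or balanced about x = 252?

Σw = 3 + 2 + 9 + 9 = 23.
Σw·x = 3·36 + 2·297 + 9·313 + 9·110 = 4509, so x̄ = 4509/23 ≈ 196.04.
196.0 vs midline 252 → left-heavy.

left-heavy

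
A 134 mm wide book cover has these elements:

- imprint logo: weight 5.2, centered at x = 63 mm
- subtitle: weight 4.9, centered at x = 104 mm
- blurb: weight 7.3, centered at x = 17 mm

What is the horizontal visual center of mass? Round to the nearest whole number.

x ≈ 55

Total weight = 5.2 + 4.9 + 7.3 = 17.4.
Σw·x = 5.2·63 + 4.9·104 + 7.3·17 = 961.3, so x̄ = 961.3/17.4 ≈ 55.25.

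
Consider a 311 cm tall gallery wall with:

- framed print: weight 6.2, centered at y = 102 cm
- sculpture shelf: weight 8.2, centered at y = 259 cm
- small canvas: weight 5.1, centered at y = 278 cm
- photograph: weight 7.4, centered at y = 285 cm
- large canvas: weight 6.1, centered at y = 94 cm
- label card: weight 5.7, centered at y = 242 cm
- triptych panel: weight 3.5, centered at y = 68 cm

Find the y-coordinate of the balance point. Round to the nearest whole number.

y ≈ 201

Weights sum to 6.2 + 8.2 + 5.1 + 7.4 + 6.1 + 5.7 + 3.5 = 42.2.
y-moment: 6.2·102 + 8.2·259 + 5.1·278 + 7.4·285 + 6.1·94 + 5.7·242 + 3.5·68 = 8473.8; centroid 8473.8/42.2 ≈ 200.80.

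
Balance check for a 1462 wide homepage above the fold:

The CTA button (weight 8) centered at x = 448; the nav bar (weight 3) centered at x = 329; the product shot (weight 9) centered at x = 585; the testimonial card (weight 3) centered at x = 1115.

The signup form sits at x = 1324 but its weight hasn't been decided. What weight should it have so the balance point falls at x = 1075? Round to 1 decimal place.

Existing Σw = 23 (8 + 3 + 9 + 3); existing moment 8·448 + 3·329 + 9·585 + 3·1115 = 13181.
Balance at x = 1075 requires (13181 + w·1324) / (23 + w) = 1075.
So w = (1075·23 − 13181)/(1324 − 1075) = 11544/249 ≈ 46.36.

w ≈ 46.4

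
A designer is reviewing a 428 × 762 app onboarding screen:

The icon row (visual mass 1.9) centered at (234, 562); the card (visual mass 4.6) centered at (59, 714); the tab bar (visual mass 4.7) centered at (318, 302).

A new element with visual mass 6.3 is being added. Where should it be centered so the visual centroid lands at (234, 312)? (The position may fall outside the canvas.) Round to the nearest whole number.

(299, -49)

After adding the new element, total weight = 1.9 + 4.6 + 4.7 + 6.3 = 17.5.
x: need Σw·x = 17.5·234 = 4095.0. Existing = 1.9·234 + 4.6·59 + 4.7·318 = 2210.6. Remainder 1884.4 / 6.3 ≈ 299.11.
y: need Σw·y = 17.5·312 = 5460.0. Existing = 1.9·562 + 4.6·714 + 4.7·302 = 5771.6. Remainder -311.6 / 6.3 ≈ -49.46.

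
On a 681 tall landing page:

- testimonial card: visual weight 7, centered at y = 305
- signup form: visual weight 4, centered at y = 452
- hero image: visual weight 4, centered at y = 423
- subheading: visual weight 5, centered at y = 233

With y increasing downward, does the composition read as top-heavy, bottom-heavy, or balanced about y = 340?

Σw = 7 + 4 + 4 + 5 = 20.
Σw·y = 7·305 + 4·452 + 4·423 + 5·233 = 6800, so ȳ = 6800/20 ≈ 340.00.
That equals the midline 340 — balanced.

balanced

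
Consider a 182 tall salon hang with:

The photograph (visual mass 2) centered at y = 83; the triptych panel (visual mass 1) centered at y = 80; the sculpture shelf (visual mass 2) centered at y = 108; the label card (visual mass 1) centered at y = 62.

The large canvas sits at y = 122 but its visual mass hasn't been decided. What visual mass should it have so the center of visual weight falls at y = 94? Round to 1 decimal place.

w ≈ 1.4

Known weights sum to 2 + 1 + 2 + 1 = 6; their moment is 2·83 + 1·80 + 2·108 + 1·62 = 524.
Set Σw·y/Σw = 94: (524 + 122w) = 94·(6 + w).
Solving: w = (94·6 − 524) / (122 − 94) = 40 / 28 ≈ 1.43.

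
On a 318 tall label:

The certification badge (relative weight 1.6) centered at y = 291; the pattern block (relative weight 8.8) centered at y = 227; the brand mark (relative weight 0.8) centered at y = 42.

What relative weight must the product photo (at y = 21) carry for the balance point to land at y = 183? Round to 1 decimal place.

Existing Σw = 11.2 (1.6 + 8.8 + 0.8); existing moment 1.6·291 + 8.8·227 + 0.8·42 = 2496.8.
For the centroid to hit 183: (2496.8 + w·21) / (11.2 + w) = 183.
Rearranging, w·(21 − 183) = 183·11.2 − 2496.8 = -447.2, so w ≈ -447.2/-162 = 2.76.

w ≈ 2.8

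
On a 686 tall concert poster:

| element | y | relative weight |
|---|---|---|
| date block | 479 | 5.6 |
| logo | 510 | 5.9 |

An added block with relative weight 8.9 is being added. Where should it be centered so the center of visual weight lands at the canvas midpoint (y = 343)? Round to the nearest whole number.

With the added block, Σw becomes 5.6 + 5.9 + 8.9 = 20.4.
y: target moment 20.4×343 = 6997.2; current 5.6·479 + 5.9·510 = 5691.4; the added block supplies 1305.8, so y = 1305.8/8.9 ≈ 146.72.

y ≈ 147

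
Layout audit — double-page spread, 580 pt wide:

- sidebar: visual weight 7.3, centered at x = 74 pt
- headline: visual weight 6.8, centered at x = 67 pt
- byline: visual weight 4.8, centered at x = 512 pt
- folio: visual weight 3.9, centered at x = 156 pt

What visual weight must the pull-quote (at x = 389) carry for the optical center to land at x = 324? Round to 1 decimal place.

Existing Σw = 22.8 (7.3 + 6.8 + 4.8 + 3.9); existing moment 7.3·74 + 6.8·67 + 4.8·512 + 3.9·156 = 4061.8.
Balance at x = 324 requires (4061.8 + w·389) / (22.8 + w) = 324.
Rearranging, w·(389 − 324) = 324·22.8 − 4061.8 = 3325.4, so w ≈ 3325.4/65 = 51.16.

w ≈ 51.2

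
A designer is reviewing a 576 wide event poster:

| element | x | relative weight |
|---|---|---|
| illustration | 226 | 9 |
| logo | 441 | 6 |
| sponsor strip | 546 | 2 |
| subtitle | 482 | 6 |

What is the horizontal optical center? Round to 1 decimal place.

x ≈ 376.7

Weights sum to 9 + 6 + 2 + 6 = 23.
x: (9·226 + 6·441 + 2·546 + 6·482) / 23 = 8664 / 23 ≈ 376.70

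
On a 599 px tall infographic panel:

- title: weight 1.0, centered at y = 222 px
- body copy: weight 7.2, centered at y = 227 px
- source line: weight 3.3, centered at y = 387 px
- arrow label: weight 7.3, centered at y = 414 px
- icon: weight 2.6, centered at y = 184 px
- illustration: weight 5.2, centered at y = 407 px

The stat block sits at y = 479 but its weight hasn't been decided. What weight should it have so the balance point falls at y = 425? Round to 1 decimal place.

w ≈ 47.3

Existing Σw = 26.6 (1.0 + 7.2 + 3.3 + 7.3 + 2.6 + 5.2); existing moment 1.0·222 + 7.2·227 + 3.3·387 + 7.3·414 + 2.6·184 + 5.2·407 = 8750.5.
For the centroid to hit 425: (8750.5 + w·479) / (26.6 + w) = 425.
So w = (425·26.6 − 8750.5)/(479 − 425) = 2554.5/54 ≈ 47.31.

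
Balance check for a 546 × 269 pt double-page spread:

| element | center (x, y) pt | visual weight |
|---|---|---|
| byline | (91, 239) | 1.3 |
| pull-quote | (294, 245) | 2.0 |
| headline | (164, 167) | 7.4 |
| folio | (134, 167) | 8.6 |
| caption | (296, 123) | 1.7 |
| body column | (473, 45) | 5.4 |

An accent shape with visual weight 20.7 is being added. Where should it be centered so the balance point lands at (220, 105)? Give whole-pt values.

After adding the accent shape, total weight = 1.3 + 2.0 + 7.4 + 8.6 + 1.7 + 5.4 + 20.7 = 47.1.
Along x: (6129.7 + 20.7·x) / 47.1 = 220 (existing moment 1.3·91 + 2.0·294 + 7.4·164 + 8.6·134 + 1.7·296 + 5.4·473 = 6129.7) ⇒ x = (10362.0 − 6129.7) / 20.7 ≈ 204.46.
Along y: (3924.8 + 20.7·y) / 47.1 = 105 (existing moment 1.3·239 + 2.0·245 + 7.4·167 + 8.6·167 + 1.7·123 + 5.4·45 = 3924.8) ⇒ y = (4945.5 − 3924.8) / 20.7 ≈ 49.31.

(204, 49)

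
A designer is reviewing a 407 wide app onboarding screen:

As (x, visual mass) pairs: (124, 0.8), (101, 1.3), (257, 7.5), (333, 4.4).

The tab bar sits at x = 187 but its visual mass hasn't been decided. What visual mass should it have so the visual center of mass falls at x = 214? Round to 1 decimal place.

Fixed elements: Σw = 0.8 + 1.3 + 7.5 + 4.4 = 14.0, Σw·x = 0.8·124 + 1.3·101 + 7.5·257 + 4.4·333 = 3623.2.
Set Σw·x/Σw = 214: (3623.2 + 187w) = 214·(14.0 + w).
Rearranging, w·(187 − 214) = 214·14.0 − 3623.2 = -627.2, so w ≈ -627.2/-27 = 23.23.

w ≈ 23.2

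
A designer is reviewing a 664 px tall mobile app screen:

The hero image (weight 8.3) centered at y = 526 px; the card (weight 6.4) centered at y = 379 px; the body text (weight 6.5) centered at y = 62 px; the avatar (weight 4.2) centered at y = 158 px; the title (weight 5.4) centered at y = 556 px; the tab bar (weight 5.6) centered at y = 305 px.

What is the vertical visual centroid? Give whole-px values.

Total weight = 8.3 + 6.4 + 6.5 + 4.2 + 5.4 + 5.6 = 36.4.
Σw·y = 12568.4; ȳ = 12568.4/36.4 ≈ 345.29.

y ≈ 345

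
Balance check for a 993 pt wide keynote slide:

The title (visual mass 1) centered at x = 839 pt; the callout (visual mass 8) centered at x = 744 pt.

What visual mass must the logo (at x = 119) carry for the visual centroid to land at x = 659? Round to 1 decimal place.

w ≈ 1.6

Fixed elements: Σw = 1 + 8 = 9, Σw·x = 1·839 + 8·744 = 6791.
For the centroid to hit 659: (6791 + w·119) / (9 + w) = 659.
So w = (659·9 − 6791)/(119 − 659) = -860/-540 ≈ 1.59.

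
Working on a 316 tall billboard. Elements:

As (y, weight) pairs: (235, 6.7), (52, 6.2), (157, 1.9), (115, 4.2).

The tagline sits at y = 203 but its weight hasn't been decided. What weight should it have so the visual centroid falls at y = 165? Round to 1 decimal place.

Known weights sum to 6.7 + 6.2 + 1.9 + 4.2 = 19.0; their moment is 6.7·235 + 6.2·52 + 1.9·157 + 4.2·115 = 2678.2.
For the centroid to hit 165: (2678.2 + w·203) / (19.0 + w) = 165.
Rearranging, w·(203 − 165) = 165·19.0 − 2678.2 = 456.8, so w ≈ 456.8/38 = 12.02.

w ≈ 12.0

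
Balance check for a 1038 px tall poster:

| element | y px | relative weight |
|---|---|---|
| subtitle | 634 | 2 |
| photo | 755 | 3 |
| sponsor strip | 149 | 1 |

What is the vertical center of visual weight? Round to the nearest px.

Weights sum to 2 + 3 + 1 = 6.
y-moment: 2·634 + 3·755 + 1·149 = 3682; centroid 3682/6 ≈ 613.67.

y ≈ 614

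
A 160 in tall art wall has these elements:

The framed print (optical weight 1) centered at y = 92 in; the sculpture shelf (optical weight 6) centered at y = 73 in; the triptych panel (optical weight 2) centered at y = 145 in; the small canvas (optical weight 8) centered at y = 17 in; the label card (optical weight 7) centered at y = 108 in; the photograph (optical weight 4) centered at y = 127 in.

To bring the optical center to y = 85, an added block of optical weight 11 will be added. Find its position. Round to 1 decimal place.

y ≈ 99.5

New total weight: (1 + 6 + 2 + 8 + 7 + 4) + 11 = 39.
Along y: (2220 + 11·y) / 39 = 85 (existing moment 1·92 + 6·73 + 2·145 + 8·17 + 7·108 + 4·127 = 2220) ⇒ y = (3315 − 2220) / 11 ≈ 99.55.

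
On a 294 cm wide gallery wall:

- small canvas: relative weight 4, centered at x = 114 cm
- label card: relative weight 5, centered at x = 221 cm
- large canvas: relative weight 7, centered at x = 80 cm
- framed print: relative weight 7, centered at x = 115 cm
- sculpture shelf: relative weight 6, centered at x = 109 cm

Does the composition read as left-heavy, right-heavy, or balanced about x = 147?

Weights sum to 4 + 5 + 7 + 7 + 6 = 29.
x: (4·114 + 5·221 + 7·80 + 7·115 + 6·109) / 29 = 3580 / 29 ≈ 123.45
Since 123.4 is left of 147, the composition reads left-heavy.

left-heavy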